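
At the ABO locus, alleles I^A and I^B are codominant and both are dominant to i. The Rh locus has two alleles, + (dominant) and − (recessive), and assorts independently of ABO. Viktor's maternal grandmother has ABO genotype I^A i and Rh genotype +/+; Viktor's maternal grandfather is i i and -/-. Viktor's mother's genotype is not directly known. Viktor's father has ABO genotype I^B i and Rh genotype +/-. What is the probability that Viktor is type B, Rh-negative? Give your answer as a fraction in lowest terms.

Viktor's mother's ABO genotype from I^A i × i i: 1/2 I^A i, 1/2 i i.
Crossing each possibility with the father I^B i and summing P(type B): 1/2·1/4 + 1/2·1/2 = 3/8.
Similarly for Rh via the mother's Rh distribution: P(Rh-) = 1/4.
Independent loci: 3/8 × 1/4 = 3/32.

3/32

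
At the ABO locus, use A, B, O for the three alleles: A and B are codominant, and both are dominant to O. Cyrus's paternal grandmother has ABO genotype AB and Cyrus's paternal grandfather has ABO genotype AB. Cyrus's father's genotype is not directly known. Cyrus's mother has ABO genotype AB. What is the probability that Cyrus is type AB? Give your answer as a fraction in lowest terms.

Cyrus's father's ABO genotype from AB × AB: 1/4 AA, 1/2 AB, 1/4 BB.
Crossing each possibility with the mother AB and summing P(type AB): 1/4·1/2 + 1/2·1/2 + 1/4·1/2 = 1/2.

1/2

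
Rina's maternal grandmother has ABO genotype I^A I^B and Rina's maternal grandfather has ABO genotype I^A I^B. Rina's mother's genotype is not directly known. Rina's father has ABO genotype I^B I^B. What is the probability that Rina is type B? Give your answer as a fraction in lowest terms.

1/2

Rina's mother's ABO genotype from I^A I^B × I^A I^B: 1/4 I^A I^A, 1/2 I^A I^B, 1/4 I^B I^B.
Crossing each possibility with the father I^B I^B and summing P(type B): 1/4·0 + 1/2·1/2 + 1/4·1 = 1/2.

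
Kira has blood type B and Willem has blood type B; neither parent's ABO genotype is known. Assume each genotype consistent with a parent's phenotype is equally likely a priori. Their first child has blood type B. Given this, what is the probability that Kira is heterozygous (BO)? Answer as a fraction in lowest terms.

7/15

Possible genotypes: Kira ∈ {BB, BO}; Willem ∈ {BB, BO}.
Weight each parental genotype pair by prior × P(type-B child):
  BB × BB: posterior weight 4/15.
  BB × BO: posterior weight 4/15.
  BO × BB: posterior weight 4/15.
  BO × BO: posterior weight 1/5.
Sum the posterior weight over pairs where Kira is BO: 7/15.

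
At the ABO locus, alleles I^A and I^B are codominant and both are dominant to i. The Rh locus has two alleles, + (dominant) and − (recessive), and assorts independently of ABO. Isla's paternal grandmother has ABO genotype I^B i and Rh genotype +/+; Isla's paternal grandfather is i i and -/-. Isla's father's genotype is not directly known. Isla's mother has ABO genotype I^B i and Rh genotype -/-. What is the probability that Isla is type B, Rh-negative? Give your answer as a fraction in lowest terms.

Isla's father's ABO genotype from I^B i × i i: 1/2 I^B i, 1/2 i i.
Crossing each possibility with the mother I^B i and summing P(type B): 1/2·3/4 + 1/2·1/2 = 5/8.
Similarly for Rh via the father's Rh distribution: P(Rh-) = 1/2.
Independent loci: 5/8 × 1/2 = 5/16.

5/16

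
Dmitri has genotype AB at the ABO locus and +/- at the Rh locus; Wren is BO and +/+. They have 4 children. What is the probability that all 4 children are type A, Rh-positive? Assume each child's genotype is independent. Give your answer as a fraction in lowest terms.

ABO cross AB × BO → 1/4 A, 1/2 B, 1/4 AB.
Rh cross +/- × +/+ → 1 Rh+; so P(type A, Rh-positive) = 1/4 × 1 = 1/4 per child.
All 4 independent: (1/4)^4 = 1/256.

1/256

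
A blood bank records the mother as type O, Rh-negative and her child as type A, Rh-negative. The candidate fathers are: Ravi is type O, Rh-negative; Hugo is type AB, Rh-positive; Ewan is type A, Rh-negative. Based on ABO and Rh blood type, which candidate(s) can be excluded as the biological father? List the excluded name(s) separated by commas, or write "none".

A candidate is excluded only if no genotype consistent with his phenotype could produce a type A, Rh-negative child with a type O, Rh-negative mother.
Ravi (type O, Rh-): no genotype consistent with that phenotype can produce a type-A Rh- child with a type-O mother.

Ravi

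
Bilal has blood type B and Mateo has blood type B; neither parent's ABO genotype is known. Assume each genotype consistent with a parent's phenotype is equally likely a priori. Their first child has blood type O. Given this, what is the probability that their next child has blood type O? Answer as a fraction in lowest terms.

Possible genotypes: Bilal ∈ {I^B I^B, I^B i}; Mateo ∈ {I^B I^B, I^B i}.
Weight each parental genotype pair by prior × P(type-O child):
  I^B i × I^B i: posterior weight 1; P(next child type O) = 1/4.
Weighted sum = 1/4.

1/4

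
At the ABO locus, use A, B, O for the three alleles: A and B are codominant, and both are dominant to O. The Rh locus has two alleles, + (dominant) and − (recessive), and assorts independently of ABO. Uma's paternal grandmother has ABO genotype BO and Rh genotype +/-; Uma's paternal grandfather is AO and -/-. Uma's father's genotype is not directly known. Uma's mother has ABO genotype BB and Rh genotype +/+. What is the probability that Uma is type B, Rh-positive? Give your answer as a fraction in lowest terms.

3/4

Uma's father's ABO genotype from BO × AO: 1/4 AB, 1/4 AO, 1/4 BO, 1/4 OO.
Crossing each possibility with the mother BB and summing P(type B): 1/4·1/2 + 1/4·1/2 + 1/4·1 + 1/4·1 = 3/4.
Similarly for Rh via the father's Rh distribution: P(Rh+) = 1.
Independent loci: 3/4 × 1 = 3/4.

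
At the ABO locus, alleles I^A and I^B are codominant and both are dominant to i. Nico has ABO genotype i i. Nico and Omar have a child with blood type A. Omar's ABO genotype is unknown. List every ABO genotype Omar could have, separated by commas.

For each candidate genotype of Omar, check whether crossing it with i i can produce every observed child phenotype.
  I^A I^A → possible child types {A} ✓
  I^A I^B → possible child types {A, B} ✓
  I^A i → possible child types {O, A} ✓
  I^B I^B → possible child types {B} ✗
  I^B i → possible child types {O, B} ✗
  i i → possible child types {O} ✗

I^A I^A, I^A I^B, I^A i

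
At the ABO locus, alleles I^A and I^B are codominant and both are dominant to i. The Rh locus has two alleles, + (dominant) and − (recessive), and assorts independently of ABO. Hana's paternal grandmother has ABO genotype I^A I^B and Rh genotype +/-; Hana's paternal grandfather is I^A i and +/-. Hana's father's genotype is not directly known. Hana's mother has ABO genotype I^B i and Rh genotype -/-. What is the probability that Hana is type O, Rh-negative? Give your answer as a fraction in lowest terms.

Hana's father's ABO genotype from I^A I^B × I^A i: 1/4 I^A I^A, 1/4 I^A I^B, 1/4 I^A i, 1/4 I^B i.
Crossing each possibility with the mother I^B i and summing P(type O): 1/4·0 + 1/4·0 + 1/4·1/4 + 1/4·1/4 = 1/8.
Similarly for Rh via the father's Rh distribution: P(Rh-) = 1/2.
Independent loci: 1/8 × 1/2 = 1/16.

1/16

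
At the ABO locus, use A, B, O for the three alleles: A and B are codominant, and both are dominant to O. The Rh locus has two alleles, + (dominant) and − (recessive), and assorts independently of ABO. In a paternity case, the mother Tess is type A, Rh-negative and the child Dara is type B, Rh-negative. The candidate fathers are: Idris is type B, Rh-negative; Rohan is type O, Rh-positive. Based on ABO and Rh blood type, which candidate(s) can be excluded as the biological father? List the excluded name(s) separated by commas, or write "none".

A candidate is excluded only if no genotype consistent with his phenotype could produce a type B, Rh-negative child with a type A, Rh-negative mother.
Rohan (type O, Rh+): no genotype consistent with that phenotype can produce a type-B Rh- child with a type-A mother.

Rohan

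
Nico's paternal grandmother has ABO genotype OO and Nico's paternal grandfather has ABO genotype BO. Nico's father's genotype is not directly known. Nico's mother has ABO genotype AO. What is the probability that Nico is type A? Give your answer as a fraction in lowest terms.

Nico's father's ABO genotype from OO × BO: 1/2 BO, 1/2 OO.
Crossing each possibility with the mother AO and summing P(type A): 1/2·1/4 + 1/2·1/2 = 3/8.

3/8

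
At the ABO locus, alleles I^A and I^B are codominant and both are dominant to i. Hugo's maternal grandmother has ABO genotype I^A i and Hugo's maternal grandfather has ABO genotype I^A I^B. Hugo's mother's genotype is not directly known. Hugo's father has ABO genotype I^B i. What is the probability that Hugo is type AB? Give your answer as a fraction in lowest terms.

1/4

Hugo's mother's ABO genotype from I^A i × I^A I^B: 1/4 I^A I^A, 1/4 I^A I^B, 1/4 I^A i, 1/4 I^B i.
Crossing each possibility with the father I^B i and summing P(type AB): 1/4·1/2 + 1/4·1/4 + 1/4·1/4 + 1/4·0 = 1/4.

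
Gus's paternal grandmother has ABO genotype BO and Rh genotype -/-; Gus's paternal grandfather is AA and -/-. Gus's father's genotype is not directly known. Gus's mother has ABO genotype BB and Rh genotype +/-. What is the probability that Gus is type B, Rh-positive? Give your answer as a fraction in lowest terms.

1/4

Gus's father's ABO genotype from BO × AA: 1/2 AB, 1/2 AO.
Crossing each possibility with the mother BB and summing P(type B): 1/2·1/2 + 1/2·1/2 = 1/2.
Similarly for Rh via the father's Rh distribution: P(Rh+) = 1/2.
Independent loci: 1/2 × 1/2 = 1/4.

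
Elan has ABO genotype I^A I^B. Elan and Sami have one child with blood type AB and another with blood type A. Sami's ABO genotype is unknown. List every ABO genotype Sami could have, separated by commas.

I^A I^A, I^A I^B, I^A i, I^B i

For each candidate genotype of Sami, check whether crossing it with I^A I^B can produce every observed child phenotype.
  I^A I^A → possible child types {A, AB} ✓
  I^A I^B → possible child types {A, B, AB} ✓
  I^A i → possible child types {A, B, AB} ✓
  I^B I^B → possible child types {B, AB} ✗
  I^B i → possible child types {A, B, AB} ✓
  i i → possible child types {A, B} ✗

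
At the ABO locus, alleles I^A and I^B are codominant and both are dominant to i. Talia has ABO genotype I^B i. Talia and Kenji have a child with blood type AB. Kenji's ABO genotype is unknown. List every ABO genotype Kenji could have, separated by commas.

For each candidate genotype of Kenji, check whether crossing it with I^B i can produce every observed child phenotype.
  I^A I^A → possible child types {A, AB} ✓
  I^A I^B → possible child types {A, B, AB} ✓
  I^A i → possible child types {O, A, B, AB} ✓
  I^B I^B → possible child types {B} ✗
  I^B i → possible child types {O, B} ✗
  i i → possible child types {O, B} ✗

I^A I^A, I^A I^B, I^A i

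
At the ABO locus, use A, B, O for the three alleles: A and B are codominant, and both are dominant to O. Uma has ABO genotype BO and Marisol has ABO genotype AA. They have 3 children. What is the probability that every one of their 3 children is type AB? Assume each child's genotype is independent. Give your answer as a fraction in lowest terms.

ABO cross BO × AA → 1/2 A, 1/2 AB.
So P(type AB) = 1/2 per child.
All 3 independent: (1/2)^3 = 1/8.

1/8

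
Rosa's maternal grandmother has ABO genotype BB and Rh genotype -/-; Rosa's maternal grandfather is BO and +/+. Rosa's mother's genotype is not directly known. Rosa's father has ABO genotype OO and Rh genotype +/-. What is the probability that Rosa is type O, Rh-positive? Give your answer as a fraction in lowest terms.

Rosa's mother's ABO genotype from BB × BO: 1/2 BB, 1/2 BO.
Crossing each possibility with the father OO and summing P(type O): 1/2·0 + 1/2·1/2 = 1/4.
Similarly for Rh via the mother's Rh distribution: P(Rh+) = 3/4.
Independent loci: 1/4 × 3/4 = 3/16.

3/16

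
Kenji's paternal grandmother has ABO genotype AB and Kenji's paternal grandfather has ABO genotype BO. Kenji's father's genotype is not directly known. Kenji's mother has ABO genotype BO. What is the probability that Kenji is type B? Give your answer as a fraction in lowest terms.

Kenji's father's ABO genotype from AB × BO: 1/4 AB, 1/4 AO, 1/4 BB, 1/4 BO.
Crossing each possibility with the mother BO and summing P(type B): 1/4·1/2 + 1/4·1/4 + 1/4·1 + 1/4·3/4 = 5/8.

5/8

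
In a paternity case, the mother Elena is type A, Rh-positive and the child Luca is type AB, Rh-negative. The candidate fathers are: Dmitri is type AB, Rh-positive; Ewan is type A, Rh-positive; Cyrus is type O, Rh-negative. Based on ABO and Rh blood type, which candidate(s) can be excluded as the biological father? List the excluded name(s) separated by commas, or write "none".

Ewan, Cyrus

A candidate is excluded only if no genotype consistent with his phenotype could produce a type AB, Rh-negative child with a type A, Rh-positive mother.
Ewan (type A, Rh+): no genotype consistent with that phenotype can produce a type-AB Rh- child with a type-A mother.
Cyrus (type O, Rh-): no genotype consistent with that phenotype can produce a type-AB Rh- child with a type-A mother.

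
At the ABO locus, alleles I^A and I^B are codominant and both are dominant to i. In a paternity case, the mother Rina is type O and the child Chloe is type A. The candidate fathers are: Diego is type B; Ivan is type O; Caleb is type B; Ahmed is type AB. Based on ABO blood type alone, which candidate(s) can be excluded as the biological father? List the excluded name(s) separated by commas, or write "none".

A candidate is excluded only if no genotype consistent with his phenotype could produce a type A child with a type O mother.
Diego (type B): no genotype consistent with that phenotype can produce a type-A child with a type-O mother.
Ivan (type O): no genotype consistent with that phenotype can produce a type-A child with a type-O mother.
Caleb (type B): no genotype consistent with that phenotype can produce a type-A child with a type-O mother.

Diego, Ivan, Caleb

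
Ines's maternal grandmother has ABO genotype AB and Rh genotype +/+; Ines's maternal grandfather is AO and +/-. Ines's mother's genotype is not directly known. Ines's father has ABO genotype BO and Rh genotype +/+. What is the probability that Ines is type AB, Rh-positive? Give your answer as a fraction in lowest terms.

1/4

Ines's mother's ABO genotype from AB × AO: 1/4 AA, 1/4 AB, 1/4 AO, 1/4 BO.
Crossing each possibility with the father BO and summing P(type AB): 1/4·1/2 + 1/4·1/4 + 1/4·1/4 + 1/4·0 = 1/4.
Similarly for Rh via the mother's Rh distribution: P(Rh+) = 1.
Independent loci: 1/4 × 1 = 1/4.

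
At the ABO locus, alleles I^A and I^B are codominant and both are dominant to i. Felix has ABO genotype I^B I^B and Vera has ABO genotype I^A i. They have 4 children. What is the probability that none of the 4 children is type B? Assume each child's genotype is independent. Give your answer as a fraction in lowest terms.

1/16

ABO cross I^B I^B × I^A i → 1/2 B, 1/2 AB.
So P(type B) = 1/2 per child.
P(not type B) = 1/2 for one child; (1/2)^4 = 1/16.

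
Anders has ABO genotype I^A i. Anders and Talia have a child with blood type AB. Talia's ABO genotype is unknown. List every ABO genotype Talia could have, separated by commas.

I^A I^B, I^B I^B, I^B i

For each candidate genotype of Talia, check whether crossing it with I^A i can produce every observed child phenotype.
  I^A I^A → possible child types {A} ✗
  I^A I^B → possible child types {A, B, AB} ✓
  I^A i → possible child types {O, A} ✗
  I^B I^B → possible child types {B, AB} ✓
  I^B i → possible child types {O, A, B, AB} ✓
  i i → possible child types {O, A} ✗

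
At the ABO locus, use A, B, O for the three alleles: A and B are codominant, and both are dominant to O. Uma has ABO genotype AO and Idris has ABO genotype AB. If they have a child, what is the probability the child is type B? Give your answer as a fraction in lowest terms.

1/4

ABO cross AO × AB → offspring phenotypes: 1/2 A, 1/4 B, 1/4 AB.
So P(type B) = 1/4.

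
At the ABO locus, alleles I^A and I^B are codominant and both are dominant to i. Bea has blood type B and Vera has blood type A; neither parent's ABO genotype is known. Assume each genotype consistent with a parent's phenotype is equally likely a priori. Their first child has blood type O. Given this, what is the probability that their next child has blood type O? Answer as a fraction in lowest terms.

1/4

Possible genotypes: Bea ∈ {I^B I^B, I^B i}; Vera ∈ {I^A I^A, I^A i}.
Weight each parental genotype pair by prior × P(type-O child):
  I^B i × I^A i: posterior weight 1; P(next child type O) = 1/4.
Weighted sum = 1/4.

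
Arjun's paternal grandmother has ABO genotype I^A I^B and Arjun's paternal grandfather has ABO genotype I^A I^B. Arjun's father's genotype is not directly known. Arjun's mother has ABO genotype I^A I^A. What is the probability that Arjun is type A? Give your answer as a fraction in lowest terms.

Arjun's father's ABO genotype from I^A I^B × I^A I^B: 1/4 I^A I^A, 1/2 I^A I^B, 1/4 I^B I^B.
Crossing each possibility with the mother I^A I^A and summing P(type A): 1/4·1 + 1/2·1/2 + 1/4·0 = 1/2.

1/2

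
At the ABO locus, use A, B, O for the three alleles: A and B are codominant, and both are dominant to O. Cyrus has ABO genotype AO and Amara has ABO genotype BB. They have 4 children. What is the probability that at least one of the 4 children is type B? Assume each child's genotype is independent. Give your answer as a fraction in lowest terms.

ABO cross AO × BB → 1/2 B, 1/2 AB.
So P(type B) = 1/2 per child.
P(none) = (1/2)^4 = 1/16; P(at least one) = 1 − 1/16 = 15/16.

15/16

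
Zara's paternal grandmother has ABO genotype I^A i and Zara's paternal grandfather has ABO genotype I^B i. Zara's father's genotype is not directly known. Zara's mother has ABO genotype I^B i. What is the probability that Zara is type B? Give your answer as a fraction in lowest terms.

Zara's father's ABO genotype from I^A i × I^B i: 1/4 I^A I^B, 1/4 I^A i, 1/4 I^B i, 1/4 i i.
Crossing each possibility with the mother I^B i and summing P(type B): 1/4·1/2 + 1/4·1/4 + 1/4·3/4 + 1/4·1/2 = 1/2.

1/2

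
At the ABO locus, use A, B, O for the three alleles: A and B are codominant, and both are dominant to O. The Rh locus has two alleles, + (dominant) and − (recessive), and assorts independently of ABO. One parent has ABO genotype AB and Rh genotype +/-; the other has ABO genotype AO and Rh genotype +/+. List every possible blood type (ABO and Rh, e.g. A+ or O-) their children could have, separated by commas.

A+, B+, AB+

Gametes from AB × AO give offspring ABO genotypes AA, AB, AO, BO, i.e. phenotypes A, B, AB.
Rh cross +/- × +/+ → phenotypes Rh+.
Combining independently: A+, B+, AB+.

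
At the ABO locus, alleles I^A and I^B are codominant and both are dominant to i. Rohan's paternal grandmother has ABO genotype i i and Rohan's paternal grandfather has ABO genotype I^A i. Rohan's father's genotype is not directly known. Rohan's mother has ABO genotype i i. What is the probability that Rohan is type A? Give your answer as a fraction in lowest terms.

Rohan's father's ABO genotype from i i × I^A i: 1/2 I^A i, 1/2 i i.
Crossing each possibility with the mother i i and summing P(type A): 1/2·1/2 + 1/2·0 = 1/4.

1/4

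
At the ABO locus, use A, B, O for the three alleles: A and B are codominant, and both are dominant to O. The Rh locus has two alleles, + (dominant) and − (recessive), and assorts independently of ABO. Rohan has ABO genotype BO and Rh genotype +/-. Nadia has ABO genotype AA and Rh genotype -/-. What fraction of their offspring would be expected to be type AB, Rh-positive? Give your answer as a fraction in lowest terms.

1/4

ABO cross BO × AA → offspring phenotypes: 1/2 A, 1/2 AB.
Rh cross +/- × -/- → 1/2 Rh+, 1/2 Rh-.
Independent loci: P(type AB, Rh-positive) = 1/2 × 1/2 = 1/4.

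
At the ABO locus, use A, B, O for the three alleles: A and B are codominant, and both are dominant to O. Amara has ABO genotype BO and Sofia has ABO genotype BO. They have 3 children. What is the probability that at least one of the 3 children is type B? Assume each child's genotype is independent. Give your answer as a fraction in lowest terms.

63/64

ABO cross BO × BO → 1/4 O, 3/4 B.
So P(type B) = 3/4 per child.
P(none) = (1/4)^3 = 1/64; P(at least one) = 1 − 1/64 = 63/64.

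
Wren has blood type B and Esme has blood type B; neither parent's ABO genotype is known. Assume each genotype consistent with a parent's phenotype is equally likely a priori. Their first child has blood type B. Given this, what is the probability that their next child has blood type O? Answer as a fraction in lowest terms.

Possible genotypes: Wren ∈ {I^B I^B, I^B i}; Esme ∈ {I^B I^B, I^B i}.
Weight each parental genotype pair by prior × P(type-B child):
  I^B I^B × I^B I^B: posterior weight 4/15; P(next child type O) = 0.
  I^B I^B × I^B i: posterior weight 4/15; P(next child type O) = 0.
  I^B i × I^B I^B: posterior weight 4/15; P(next child type O) = 0.
  I^B i × I^B i: posterior weight 1/5; P(next child type O) = 1/4.
Weighted sum = 1/20.

1/20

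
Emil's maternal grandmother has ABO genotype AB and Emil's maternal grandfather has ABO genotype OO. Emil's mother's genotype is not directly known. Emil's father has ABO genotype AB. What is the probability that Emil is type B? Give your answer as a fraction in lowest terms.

Emil's mother's ABO genotype from AB × OO: 1/2 AO, 1/2 BO.
Crossing each possibility with the father AB and summing P(type B): 1/2·1/4 + 1/2·1/2 = 3/8.

3/8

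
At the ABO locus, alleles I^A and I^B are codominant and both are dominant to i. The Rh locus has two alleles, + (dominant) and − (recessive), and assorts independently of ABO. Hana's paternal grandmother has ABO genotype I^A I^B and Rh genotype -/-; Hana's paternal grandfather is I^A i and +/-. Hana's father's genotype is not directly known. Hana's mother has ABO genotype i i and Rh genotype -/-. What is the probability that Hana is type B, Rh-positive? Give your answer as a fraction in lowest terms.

1/16

Hana's father's ABO genotype from I^A I^B × I^A i: 1/4 I^A I^A, 1/4 I^A I^B, 1/4 I^A i, 1/4 I^B i.
Crossing each possibility with the mother i i and summing P(type B): 1/4·0 + 1/4·1/2 + 1/4·0 + 1/4·1/2 = 1/4.
Similarly for Rh via the father's Rh distribution: P(Rh+) = 1/4.
Independent loci: 1/4 × 1/4 = 1/16.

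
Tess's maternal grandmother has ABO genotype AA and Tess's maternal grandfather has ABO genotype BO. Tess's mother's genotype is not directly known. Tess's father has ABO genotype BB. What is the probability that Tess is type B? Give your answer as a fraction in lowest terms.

Tess's mother's ABO genotype from AA × BO: 1/2 AB, 1/2 AO.
Crossing each possibility with the father BB and summing P(type B): 1/2·1/2 + 1/2·1/2 = 1/2.

1/2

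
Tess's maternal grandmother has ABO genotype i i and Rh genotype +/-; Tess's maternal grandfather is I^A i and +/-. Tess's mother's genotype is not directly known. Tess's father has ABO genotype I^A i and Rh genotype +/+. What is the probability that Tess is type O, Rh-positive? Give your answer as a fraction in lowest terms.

3/8

Tess's mother's ABO genotype from i i × I^A i: 1/2 I^A i, 1/2 i i.
Crossing each possibility with the father I^A i and summing P(type O): 1/2·1/4 + 1/2·1/2 = 3/8.
Similarly for Rh via the mother's Rh distribution: P(Rh+) = 1.
Independent loci: 3/8 × 1 = 3/8.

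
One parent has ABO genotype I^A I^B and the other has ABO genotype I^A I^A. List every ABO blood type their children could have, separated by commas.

A, AB

Gametes from I^A I^B × I^A I^A give offspring ABO genotypes I^A I^A, I^A I^B, i.e. phenotypes A, AB.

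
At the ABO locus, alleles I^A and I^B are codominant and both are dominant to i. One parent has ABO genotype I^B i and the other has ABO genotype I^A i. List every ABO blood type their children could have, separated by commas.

O, A, B, AB

Gametes from I^B i × I^A i give offspring ABO genotypes I^A I^B, I^A i, I^B i, i i, i.e. phenotypes O, A, B, AB.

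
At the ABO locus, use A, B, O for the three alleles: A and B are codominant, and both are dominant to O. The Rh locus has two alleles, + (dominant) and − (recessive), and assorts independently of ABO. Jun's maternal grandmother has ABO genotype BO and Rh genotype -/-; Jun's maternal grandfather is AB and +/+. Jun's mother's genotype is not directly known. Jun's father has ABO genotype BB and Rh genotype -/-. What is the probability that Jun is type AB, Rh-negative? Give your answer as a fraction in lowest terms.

Jun's mother's ABO genotype from BO × AB: 1/4 AB, 1/4 AO, 1/4 BB, 1/4 BO.
Crossing each possibility with the father BB and summing P(type AB): 1/4·1/2 + 1/4·1/2 + 1/4·0 + 1/4·0 = 1/4.
Similarly for Rh via the mother's Rh distribution: P(Rh-) = 1/2.
Independent loci: 1/4 × 1/2 = 1/8.

1/8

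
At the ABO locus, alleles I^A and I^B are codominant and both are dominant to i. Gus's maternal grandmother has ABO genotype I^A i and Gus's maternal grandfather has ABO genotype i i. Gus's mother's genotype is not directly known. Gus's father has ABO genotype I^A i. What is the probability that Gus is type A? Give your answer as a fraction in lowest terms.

5/8

Gus's mother's ABO genotype from I^A i × i i: 1/2 I^A i, 1/2 i i.
Crossing each possibility with the father I^A i and summing P(type A): 1/2·3/4 + 1/2·1/2 = 5/8.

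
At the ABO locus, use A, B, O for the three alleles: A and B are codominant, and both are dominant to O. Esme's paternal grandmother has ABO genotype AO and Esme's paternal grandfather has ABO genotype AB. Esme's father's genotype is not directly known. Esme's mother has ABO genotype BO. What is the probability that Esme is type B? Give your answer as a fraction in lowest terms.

Esme's father's ABO genotype from AO × AB: 1/4 AA, 1/4 AB, 1/4 AO, 1/4 BO.
Crossing each possibility with the mother BO and summing P(type B): 1/4·0 + 1/4·1/2 + 1/4·1/4 + 1/4·3/4 = 3/8.

3/8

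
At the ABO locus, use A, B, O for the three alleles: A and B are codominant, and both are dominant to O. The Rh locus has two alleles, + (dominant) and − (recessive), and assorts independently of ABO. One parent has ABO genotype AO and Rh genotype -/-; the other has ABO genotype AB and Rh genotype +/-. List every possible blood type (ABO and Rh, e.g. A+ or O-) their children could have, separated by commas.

Gametes from AO × AB give offspring ABO genotypes AA, AB, AO, BO, i.e. phenotypes A, B, AB.
Rh cross -/- × +/- → phenotypes Rh+, Rh-.
Combining independently: A+, A-, B+, B-, AB+, AB-.

A+, A-, B+, B-, AB+, AB-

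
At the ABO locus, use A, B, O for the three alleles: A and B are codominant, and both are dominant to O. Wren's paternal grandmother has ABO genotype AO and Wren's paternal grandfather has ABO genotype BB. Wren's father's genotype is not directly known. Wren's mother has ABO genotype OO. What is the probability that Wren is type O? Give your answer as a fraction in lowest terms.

1/4

Wren's father's ABO genotype from AO × BB: 1/2 AB, 1/2 BO.
Crossing each possibility with the mother OO and summing P(type O): 1/2·0 + 1/2·1/2 = 1/4.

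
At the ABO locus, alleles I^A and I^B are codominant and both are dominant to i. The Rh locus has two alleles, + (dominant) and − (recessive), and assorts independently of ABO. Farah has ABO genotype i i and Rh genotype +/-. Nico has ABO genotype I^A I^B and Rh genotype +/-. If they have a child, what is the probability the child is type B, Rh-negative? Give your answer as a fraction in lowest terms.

1/8

ABO cross i i × I^A I^B → offspring phenotypes: 1/2 A, 1/2 B.
Rh cross +/- × +/- → 3/4 Rh+, 1/4 Rh-.
Independent loci: P(type B, Rh-negative) = 1/2 × 1/4 = 1/8.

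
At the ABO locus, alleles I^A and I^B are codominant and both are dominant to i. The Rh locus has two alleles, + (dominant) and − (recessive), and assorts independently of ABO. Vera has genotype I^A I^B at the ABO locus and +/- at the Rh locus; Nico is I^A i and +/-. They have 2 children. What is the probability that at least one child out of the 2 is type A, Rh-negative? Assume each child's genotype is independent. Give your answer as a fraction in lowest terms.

ABO cross I^A I^B × I^A i → 1/2 A, 1/4 B, 1/4 AB.
Rh cross +/- × +/- → 3/4 Rh+, 1/4 Rh-; so P(type A, Rh-negative) = 1/2 × 1/4 = 1/8 per child.
P(none) = (7/8)^2 = 49/64; P(at least one) = 1 − 49/64 = 15/64.

15/64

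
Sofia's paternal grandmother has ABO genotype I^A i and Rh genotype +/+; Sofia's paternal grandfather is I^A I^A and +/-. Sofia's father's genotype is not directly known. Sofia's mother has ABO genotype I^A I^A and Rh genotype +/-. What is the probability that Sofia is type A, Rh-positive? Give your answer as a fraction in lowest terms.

Sofia's father's ABO genotype from I^A i × I^A I^A: 1/2 I^A I^A, 1/2 I^A i.
Crossing each possibility with the mother I^A I^A and summing P(type A): 1/2·1 + 1/2·1 = 1.
Similarly for Rh via the father's Rh distribution: P(Rh+) = 7/8.
Independent loci: 1 × 7/8 = 7/8.

7/8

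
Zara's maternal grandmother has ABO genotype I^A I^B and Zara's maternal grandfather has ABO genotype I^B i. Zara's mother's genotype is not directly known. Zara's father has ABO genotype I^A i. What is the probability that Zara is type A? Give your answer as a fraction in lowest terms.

Zara's mother's ABO genotype from I^A I^B × I^B i: 1/4 I^A I^B, 1/4 I^A i, 1/4 I^B I^B, 1/4 I^B i.
Crossing each possibility with the father I^A i and summing P(type A): 1/4·1/2 + 1/4·3/4 + 1/4·0 + 1/4·1/4 = 3/8.

3/8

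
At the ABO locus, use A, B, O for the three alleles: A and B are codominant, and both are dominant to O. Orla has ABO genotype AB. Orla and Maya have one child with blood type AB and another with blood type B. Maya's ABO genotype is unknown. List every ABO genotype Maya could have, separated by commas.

For each candidate genotype of Maya, check whether crossing it with AB can produce every observed child phenotype.
  AA → possible child types {A, AB} ✗
  AB → possible child types {A, B, AB} ✓
  AO → possible child types {A, B, AB} ✓
  BB → possible child types {B, AB} ✓
  BO → possible child types {A, B, AB} ✓
  OO → possible child types {A, B} ✗

AB, AO, BB, BO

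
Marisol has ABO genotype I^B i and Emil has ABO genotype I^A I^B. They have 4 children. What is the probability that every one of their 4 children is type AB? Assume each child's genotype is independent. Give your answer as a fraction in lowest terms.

1/256

ABO cross I^B i × I^A I^B → 1/4 A, 1/2 B, 1/4 AB.
So P(type AB) = 1/4 per child.
All 4 independent: (1/4)^4 = 1/256.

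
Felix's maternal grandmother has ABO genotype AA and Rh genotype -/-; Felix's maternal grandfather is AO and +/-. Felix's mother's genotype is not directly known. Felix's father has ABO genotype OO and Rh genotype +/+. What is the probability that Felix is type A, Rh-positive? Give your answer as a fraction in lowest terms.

Felix's mother's ABO genotype from AA × AO: 1/2 AA, 1/2 AO.
Crossing each possibility with the father OO and summing P(type A): 1/2·1 + 1/2·1/2 = 3/4.
Similarly for Rh via the mother's Rh distribution: P(Rh+) = 1.
Independent loci: 3/4 × 1 = 3/4.

3/4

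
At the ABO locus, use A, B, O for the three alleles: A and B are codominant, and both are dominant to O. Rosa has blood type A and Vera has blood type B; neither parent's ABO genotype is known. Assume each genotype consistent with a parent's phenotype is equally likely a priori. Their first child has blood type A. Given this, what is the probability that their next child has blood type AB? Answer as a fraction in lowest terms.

5/12

Possible genotypes: Rosa ∈ {AA, AO}; Vera ∈ {BB, BO}.
Weight each parental genotype pair by prior × P(type-A child):
  AA × BO: posterior weight 2/3; P(next child type AB) = 1/2.
  AO × BO: posterior weight 1/3; P(next child type AB) = 1/4.
Weighted sum = 5/12.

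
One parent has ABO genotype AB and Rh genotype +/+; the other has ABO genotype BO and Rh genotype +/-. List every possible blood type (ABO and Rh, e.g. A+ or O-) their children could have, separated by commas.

A+, B+, AB+

Gametes from AB × BO give offspring ABO genotypes AB, AO, BB, BO, i.e. phenotypes A, B, AB.
Rh cross +/+ × +/- → phenotypes Rh+.
Combining independently: A+, B+, AB+.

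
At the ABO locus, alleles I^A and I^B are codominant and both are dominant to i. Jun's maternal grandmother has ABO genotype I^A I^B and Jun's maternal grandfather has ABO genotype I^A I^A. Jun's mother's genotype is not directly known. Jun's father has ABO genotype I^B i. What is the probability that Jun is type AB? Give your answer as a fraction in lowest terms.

3/8

Jun's mother's ABO genotype from I^A I^B × I^A I^A: 1/2 I^A I^A, 1/2 I^A I^B.
Crossing each possibility with the father I^B i and summing P(type AB): 1/2·1/2 + 1/2·1/4 = 3/8.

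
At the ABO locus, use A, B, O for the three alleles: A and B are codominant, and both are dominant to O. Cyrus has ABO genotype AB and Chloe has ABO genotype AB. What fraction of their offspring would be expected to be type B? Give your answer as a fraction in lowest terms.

1/4

ABO cross AB × AB → offspring phenotypes: 1/4 A, 1/4 B, 1/2 AB.
So P(type B) = 1/4.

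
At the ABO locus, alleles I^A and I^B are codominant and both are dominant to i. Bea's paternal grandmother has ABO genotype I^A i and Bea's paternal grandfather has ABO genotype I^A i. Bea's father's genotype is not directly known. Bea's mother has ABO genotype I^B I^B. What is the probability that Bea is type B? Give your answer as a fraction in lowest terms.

Bea's father's ABO genotype from I^A i × I^A i: 1/4 I^A I^A, 1/2 I^A i, 1/4 i i.
Crossing each possibility with the mother I^B I^B and summing P(type B): 1/4·0 + 1/2·1/2 + 1/4·1 = 1/2.

1/2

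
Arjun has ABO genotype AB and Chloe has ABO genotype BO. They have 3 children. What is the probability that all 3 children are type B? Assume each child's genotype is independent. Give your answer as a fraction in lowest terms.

1/8

ABO cross AB × BO → 1/4 A, 1/2 B, 1/4 AB.
So P(type B) = 1/2 per child.
All 3 independent: (1/2)^3 = 1/8.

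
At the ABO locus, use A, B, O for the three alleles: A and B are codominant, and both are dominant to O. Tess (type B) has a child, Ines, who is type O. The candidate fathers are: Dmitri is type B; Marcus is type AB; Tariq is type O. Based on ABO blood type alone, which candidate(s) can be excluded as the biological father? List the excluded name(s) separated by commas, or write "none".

Marcus

A candidate is excluded only if no genotype consistent with his phenotype could produce a type O child with a type B mother.
Marcus (type AB): no genotype consistent with that phenotype can produce a type-O child with a type-B mother.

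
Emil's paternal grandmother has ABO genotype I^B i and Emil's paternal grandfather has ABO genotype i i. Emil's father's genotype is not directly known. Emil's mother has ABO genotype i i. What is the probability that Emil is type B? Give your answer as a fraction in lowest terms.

1/4

Emil's father's ABO genotype from I^B i × i i: 1/2 I^B i, 1/2 i i.
Crossing each possibility with the mother i i and summing P(type B): 1/2·1/2 + 1/2·0 = 1/4.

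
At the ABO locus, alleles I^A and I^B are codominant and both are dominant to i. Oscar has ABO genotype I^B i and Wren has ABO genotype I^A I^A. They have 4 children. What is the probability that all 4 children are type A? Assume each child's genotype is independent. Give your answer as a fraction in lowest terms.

1/16

ABO cross I^B i × I^A I^A → 1/2 A, 1/2 AB.
So P(type A) = 1/2 per child.
All 4 independent: (1/2)^4 = 1/16.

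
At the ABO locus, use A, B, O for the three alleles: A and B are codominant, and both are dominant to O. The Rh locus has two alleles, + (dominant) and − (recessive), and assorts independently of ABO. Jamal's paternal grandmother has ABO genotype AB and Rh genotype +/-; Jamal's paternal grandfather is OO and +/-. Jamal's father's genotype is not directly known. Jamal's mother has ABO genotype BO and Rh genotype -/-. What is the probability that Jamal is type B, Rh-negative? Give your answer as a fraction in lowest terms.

Jamal's father's ABO genotype from AB × OO: 1/2 AO, 1/2 BO.
Crossing each possibility with the mother BO and summing P(type B): 1/2·1/4 + 1/2·3/4 = 1/2.
Similarly for Rh via the father's Rh distribution: P(Rh-) = 1/2.
Independent loci: 1/2 × 1/2 = 1/4.

1/4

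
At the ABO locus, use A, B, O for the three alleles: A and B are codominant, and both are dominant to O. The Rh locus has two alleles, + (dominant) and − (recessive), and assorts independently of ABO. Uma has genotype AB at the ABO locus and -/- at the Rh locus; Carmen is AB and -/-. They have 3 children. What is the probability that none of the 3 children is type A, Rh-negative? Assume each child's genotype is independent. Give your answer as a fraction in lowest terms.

27/64

ABO cross AB × AB → 1/4 A, 1/4 B, 1/2 AB.
Rh cross -/- × -/- → 1 Rh-; so P(type A, Rh-negative) = 1/4 × 1 = 1/4 per child.
P(not type A, Rh-negative) = 3/4 for one child; (3/4)^3 = 27/64.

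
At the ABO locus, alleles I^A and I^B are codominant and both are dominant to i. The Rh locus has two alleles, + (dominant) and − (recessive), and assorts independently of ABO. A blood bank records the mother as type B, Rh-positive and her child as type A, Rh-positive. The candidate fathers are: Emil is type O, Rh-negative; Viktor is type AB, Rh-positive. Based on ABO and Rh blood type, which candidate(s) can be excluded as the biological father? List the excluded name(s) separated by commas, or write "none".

A candidate is excluded only if no genotype consistent with his phenotype could produce a type A, Rh-positive child with a type B, Rh-positive mother.
Emil (type O, Rh-): no genotype consistent with that phenotype can produce a type-A Rh+ child with a type-B mother.

Emil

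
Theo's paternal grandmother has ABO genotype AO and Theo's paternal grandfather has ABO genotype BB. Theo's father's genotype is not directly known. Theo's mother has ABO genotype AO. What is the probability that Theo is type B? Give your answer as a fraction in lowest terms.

1/4

Theo's father's ABO genotype from AO × BB: 1/2 AB, 1/2 BO.
Crossing each possibility with the mother AO and summing P(type B): 1/2·1/4 + 1/2·1/4 = 1/4.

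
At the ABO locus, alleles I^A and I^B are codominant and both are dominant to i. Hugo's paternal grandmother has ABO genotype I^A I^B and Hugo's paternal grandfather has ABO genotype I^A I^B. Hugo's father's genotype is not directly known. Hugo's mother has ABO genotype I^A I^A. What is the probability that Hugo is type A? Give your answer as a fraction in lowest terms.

1/2

Hugo's father's ABO genotype from I^A I^B × I^A I^B: 1/4 I^A I^A, 1/2 I^A I^B, 1/4 I^B I^B.
Crossing each possibility with the mother I^A I^A and summing P(type A): 1/4·1 + 1/2·1/2 + 1/4·0 = 1/2.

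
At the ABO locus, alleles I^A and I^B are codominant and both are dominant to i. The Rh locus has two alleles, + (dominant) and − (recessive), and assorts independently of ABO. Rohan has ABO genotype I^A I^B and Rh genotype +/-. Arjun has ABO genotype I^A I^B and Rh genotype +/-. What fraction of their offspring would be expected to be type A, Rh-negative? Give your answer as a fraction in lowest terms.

1/16

ABO cross I^A I^B × I^A I^B → offspring phenotypes: 1/4 A, 1/4 B, 1/2 AB.
Rh cross +/- × +/- → 3/4 Rh+, 1/4 Rh-.
Independent loci: P(type A, Rh-negative) = 1/4 × 1/4 = 1/16.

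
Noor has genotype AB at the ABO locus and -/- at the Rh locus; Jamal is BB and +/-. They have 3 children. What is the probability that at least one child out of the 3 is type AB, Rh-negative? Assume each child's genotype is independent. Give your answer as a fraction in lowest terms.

37/64

ABO cross AB × BB → 1/2 B, 1/2 AB.
Rh cross -/- × +/- → 1/2 Rh+, 1/2 Rh-; so P(type AB, Rh-negative) = 1/2 × 1/2 = 1/4 per child.
P(none) = (3/4)^3 = 27/64; P(at least one) = 1 − 27/64 = 37/64.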